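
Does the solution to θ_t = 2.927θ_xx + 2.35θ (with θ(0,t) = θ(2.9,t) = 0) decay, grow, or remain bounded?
θ → 0. Diffusion dominates reaction (r=2.35 < κπ²/L²≈3.43); solution decays.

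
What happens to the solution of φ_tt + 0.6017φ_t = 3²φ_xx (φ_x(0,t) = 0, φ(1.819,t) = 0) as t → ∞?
φ → 0. Damping (γ=0.6017) dissipates energy; oscillations decay exponentially.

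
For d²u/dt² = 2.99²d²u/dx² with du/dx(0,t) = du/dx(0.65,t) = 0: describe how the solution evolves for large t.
u oscillates about a mean that drifts linearly in t (generically unbounded; no decay). There is no damping, so the nonconstant modes persist as standing waves (energy conserved, no decay). But with Neumann conditions at both ends the constant mode has eigenvalue 0: the spatial mean M(t) of u satisfies M'' = 0, so M(t) = M(0) + M'(0)·t. Unless the initial velocity has zero mean (∫u_t(x,0)dx = 0), the solution grows linearly in t (unbounded, though not exponentially); if it does have zero mean, the solution stays bounded and simply oscillates.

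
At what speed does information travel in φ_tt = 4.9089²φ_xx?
Speed = 4.9089. Information travels along characteristics x = x₀ ± 4.9089t.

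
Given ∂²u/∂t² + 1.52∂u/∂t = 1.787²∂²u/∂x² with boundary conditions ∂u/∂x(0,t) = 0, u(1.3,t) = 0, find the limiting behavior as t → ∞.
u → 0. Damping (γ=1.52) dissipates energy; oscillations decay exponentially.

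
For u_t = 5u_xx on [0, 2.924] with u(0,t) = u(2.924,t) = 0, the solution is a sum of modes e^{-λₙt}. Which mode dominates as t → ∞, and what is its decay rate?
Eigenvalues: λₙ = 5n²π²/2.924².
First three modes:
  n=1: λ₁ = 5π²/2.924² ≈ 5.772
  n=2: λ₂ = 20π²/2.924² ≈ 23.087 (4× faster decay)
  n=3: λ₃ = 45π²/2.924² ≈ 51.947 (9× faster decay)
As t → ∞, higher modes decay exponentially faster. The n=1 mode dominates: u ~ c₁ sin(πx/2.924) e^{-λ₁t}.
Decay rate: λ₁ = 5π²/2.924² ≈ 5.772.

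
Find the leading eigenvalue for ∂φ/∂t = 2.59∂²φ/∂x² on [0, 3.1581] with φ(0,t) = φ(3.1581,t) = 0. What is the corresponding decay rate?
Eigenvalues: λₙ = 2.59n²π²/3.1581².
First three modes:
  n=1: λ₁ = 2.59π²/3.1581² ≈ 2.563
  n=2: λ₂ = 10.36π²/3.1581² ≈ 10.252 (4× faster decay)
  n=3: λ₃ = 23.31π²/3.1581² ≈ 23.067 (9× faster decay)
As t → ∞, higher modes decay exponentially faster. The n=1 mode dominates: φ ~ c₁ sin(πx/3.1581) e^{-λ₁t}.
Decay rate: λ₁ = 2.59π²/3.1581² ≈ 2.563.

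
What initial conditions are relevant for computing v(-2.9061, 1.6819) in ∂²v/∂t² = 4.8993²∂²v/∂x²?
Domain of dependence: [-11.14623267, 5.33403267]. Signals travel at speed 4.8993, so data within |x - -2.9061| ≤ 4.8993·1.6819 = 8.24013267 can reach the point.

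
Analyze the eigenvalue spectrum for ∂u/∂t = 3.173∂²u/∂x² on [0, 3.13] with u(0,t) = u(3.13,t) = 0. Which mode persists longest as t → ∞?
Eigenvalues: λₙ = 3.173n²π²/3.13².
First three modes:
  n=1: λ₁ = 3.173π²/3.13² ≈ 3.197
  n=2: λ₂ = 12.692π²/3.13² ≈ 12.786 (4× faster decay)
  n=3: λ₃ = 28.557π²/3.13² ≈ 28.769 (9× faster decay)
As t → ∞, higher modes decay exponentially faster. The n=1 mode dominates: u ~ c₁ sin(πx/3.13) e^{-λ₁t}.
Decay rate: λ₁ = 3.173π²/3.13² ≈ 3.197.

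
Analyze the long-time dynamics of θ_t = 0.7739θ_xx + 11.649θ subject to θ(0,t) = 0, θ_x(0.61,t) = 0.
Long-time behavior: θ grows unboundedly. Reaction dominates diffusion (r=11.649 > κπ²/(4L²)≈5.13); solution grows exponentially.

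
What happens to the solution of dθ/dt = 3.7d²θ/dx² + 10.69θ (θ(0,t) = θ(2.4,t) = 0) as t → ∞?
θ grows unboundedly. Reaction dominates diffusion (r=10.69 > κπ²/L²≈6.34); solution grows exponentially.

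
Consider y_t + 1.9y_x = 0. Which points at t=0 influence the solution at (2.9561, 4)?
A single point: x = -4.6439. The characteristic through (2.9561, 4) is x - 1.9t = const, so x = 2.9561 - 1.9·4 = -4.6439.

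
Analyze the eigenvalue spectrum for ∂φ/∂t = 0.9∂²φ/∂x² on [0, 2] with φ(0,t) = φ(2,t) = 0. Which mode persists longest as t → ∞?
Eigenvalues: λₙ = 0.9n²π²/2².
First three modes:
  n=1: λ₁ = 0.9π²/2² ≈ 2.221
  n=2: λ₂ = 3.6π²/2² ≈ 8.883 (4× faster decay)
  n=3: λ₃ = 8.1π²/2² ≈ 19.986 (9× faster decay)
As t → ∞, higher modes decay exponentially faster. The n=1 mode dominates: φ ~ c₁ sin(πx/2) e^{-λ₁t}.
Decay rate: λ₁ = 0.9π²/2² ≈ 2.221.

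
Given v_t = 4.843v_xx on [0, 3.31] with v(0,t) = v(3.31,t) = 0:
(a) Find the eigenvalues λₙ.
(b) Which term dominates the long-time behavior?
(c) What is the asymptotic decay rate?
Eigenvalues: λₙ = 4.843n²π²/3.31².
First three modes:
  n=1: λ₁ = 4.843π²/3.31² ≈ 4.363
  n=2: λ₂ = 19.372π²/3.31² ≈ 17.451 (4× faster decay)
  n=3: λ₃ = 43.587π²/3.31² ≈ 39.265 (9× faster decay)
As t → ∞, higher modes decay exponentially faster. The n=1 mode dominates: v ~ c₁ sin(πx/3.31) e^{-λ₁t}.
Decay rate: λ₁ = 4.843π²/3.31² ≈ 4.363.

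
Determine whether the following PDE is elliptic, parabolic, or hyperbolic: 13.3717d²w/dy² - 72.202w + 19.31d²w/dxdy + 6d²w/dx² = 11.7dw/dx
Rewriting in standard form: 6d²w/dx² + 19.31d²w/dxdy + 13.3717d²w/dy² - 11.7dw/dx - 72.202w = 0. Coefficients: A = 6, B = 19.31, C = 13.3717. B² - 4AC = 51.9553, which is positive, so the equation is hyperbolic.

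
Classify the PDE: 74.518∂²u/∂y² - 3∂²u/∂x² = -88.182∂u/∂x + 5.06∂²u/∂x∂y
Rewriting in standard form: -3∂²u/∂x² - 5.06∂²u/∂x∂y + 74.518∂²u/∂y² + 88.182∂u/∂x = 0. A = -3, B = -5.06, C = 74.518. Discriminant B² - 4AC = 919.8196. Since 919.8196 > 0, hyperbolic.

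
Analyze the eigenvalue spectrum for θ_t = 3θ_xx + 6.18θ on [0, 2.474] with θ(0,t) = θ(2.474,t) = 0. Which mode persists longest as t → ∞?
Eigenvalues: λₙ = 3n²π²/2.474² - 6.18.
First three modes:
  n=1: λ₁ = 3π²/2.474² - 6.18 ≈ -1.342
  n=2: λ₂ = 12π²/2.474² - 6.18 ≈ 13.17
  n=3: λ₃ = 27π²/2.474² - 6.18 ≈ 37.358
Since 3π²/2.474² ≈ 4.838 < 6.18, λ₁ < 0.
The n=1 mode grows fastest (−λₙ is largest for n=1) → dominates.
Asymptotic: θ ~ c₁ sin(πx/2.474) e^{1.342t} (exponential growth at rate −λ₁ ≈ 1.342).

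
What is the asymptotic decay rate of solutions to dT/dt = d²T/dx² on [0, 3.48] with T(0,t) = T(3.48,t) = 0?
Eigenvalues: λₙ = n²π²/3.48².
First three modes:
  n=1: λ₁ = π²/3.48² ≈ 0.815
  n=2: λ₂ = 4π²/3.48² ≈ 3.26 (4× faster decay)
  n=3: λ₃ = 9π²/3.48² ≈ 7.335 (9× faster decay)
As t → ∞, higher modes decay exponentially faster. The n=1 mode dominates: T ~ c₁ sin(πx/3.48) e^{-λ₁t}.
Decay rate: λ₁ = π²/3.48² ≈ 0.815.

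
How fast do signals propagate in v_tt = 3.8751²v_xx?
Speed = 3.8751. Information travels along characteristics x = x₀ ± 3.8751t.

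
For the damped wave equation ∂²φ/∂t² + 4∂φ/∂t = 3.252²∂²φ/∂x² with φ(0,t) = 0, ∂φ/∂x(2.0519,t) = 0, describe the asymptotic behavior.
φ → 0. Damping (γ=4) dissipates energy; oscillations decay exponentially.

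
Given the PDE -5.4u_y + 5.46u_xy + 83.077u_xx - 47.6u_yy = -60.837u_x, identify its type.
Rewriting in standard form: 83.077u_xx + 5.46u_xy - 47.6u_yy + 60.837u_x - 5.4u_y = 0. The second-order coefficients are A = 83.077, B = 5.46, C = -47.6. Since B² - 4AC = 15847.6724 > 0, this is a hyperbolic PDE.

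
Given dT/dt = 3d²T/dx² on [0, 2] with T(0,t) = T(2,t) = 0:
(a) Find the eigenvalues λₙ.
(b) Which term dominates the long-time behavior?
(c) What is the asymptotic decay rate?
Eigenvalues: λₙ = 3n²π²/2².
First three modes:
  n=1: λ₁ = 3π²/2² ≈ 7.402
  n=2: λ₂ = 12π²/2² ≈ 29.609 (4× faster decay)
  n=3: λ₃ = 27π²/2² ≈ 66.62 (9× faster decay)
As t → ∞, higher modes decay exponentially faster. The n=1 mode dominates: T ~ c₁ sin(πx/2) e^{-λ₁t}.
Decay rate: λ₁ = 3π²/2² ≈ 7.402.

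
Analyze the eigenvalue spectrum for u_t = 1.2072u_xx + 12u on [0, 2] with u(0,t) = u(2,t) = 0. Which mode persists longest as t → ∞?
Eigenvalues: λₙ = 1.2072n²π²/2² - 12.
First three modes:
  n=1: λ₁ = 1.2072π²/2² - 12 ≈ -9.021
  n=2: λ₂ = 4.8288π²/2² - 12 ≈ -0.085
  n=3: λ₃ = 10.8648π²/2² - 12 ≈ 14.808
Since 1.2072π²/2² ≈ 2.979 < 12, λ₁ < 0.
The n=1 mode grows fastest (−λₙ is largest for n=1) → dominates.
Asymptotic: u ~ c₁ sin(πx/2) e^{9.021t} (exponential growth at rate −λ₁ ≈ 9.021).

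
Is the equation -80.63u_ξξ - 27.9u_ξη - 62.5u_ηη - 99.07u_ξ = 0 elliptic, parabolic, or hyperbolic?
Computing B² - 4AC with A = -80.63, B = -27.9, C = -62.5: discriminant = -19379.09 (negative). Answer: elliptic.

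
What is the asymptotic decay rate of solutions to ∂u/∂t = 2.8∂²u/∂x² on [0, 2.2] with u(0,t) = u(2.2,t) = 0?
Eigenvalues: λₙ = 2.8n²π²/2.2².
First three modes:
  n=1: λ₁ = 2.8π²/2.2² ≈ 5.71
  n=2: λ₂ = 11.2π²/2.2² ≈ 22.839 (4× faster decay)
  n=3: λ₃ = 25.2π²/2.2² ≈ 51.387 (9× faster decay)
As t → ∞, higher modes decay exponentially faster. The n=1 mode dominates: u ~ c₁ sin(πx/2.2) e^{-λ₁t}.
Decay rate: λ₁ = 2.8π²/2.2² ≈ 5.71.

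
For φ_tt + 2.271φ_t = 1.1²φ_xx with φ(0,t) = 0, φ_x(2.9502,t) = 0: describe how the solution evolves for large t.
φ → 0. Damping (γ=2.271) dissipates energy; oscillations decay exponentially.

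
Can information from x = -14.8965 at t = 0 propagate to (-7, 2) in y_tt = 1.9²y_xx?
No. The domain of dependence is [-10.8, -3.2], and -14.8965 is outside this interval.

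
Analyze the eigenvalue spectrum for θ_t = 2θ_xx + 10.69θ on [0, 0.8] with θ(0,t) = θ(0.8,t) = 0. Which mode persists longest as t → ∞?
Eigenvalues: λₙ = 2n²π²/0.8² - 10.69.
First three modes:
  n=1: λ₁ = 2π²/0.8² - 10.69 ≈ 20.153
  n=2: λ₂ = 8π²/0.8² - 10.69 ≈ 112.68
  n=3: λ₃ = 18π²/0.8² - 10.69 ≈ 266.893
Since 2π²/0.8² ≈ 30.843 > 10.69, all λₙ > 0.
The n=1 mode decays slowest → dominates as t → ∞.
Asymptotic: θ ~ c₁ sin(πx/0.8) e^{-λ₁t} with decay rate λ₁ ≈ 20.153.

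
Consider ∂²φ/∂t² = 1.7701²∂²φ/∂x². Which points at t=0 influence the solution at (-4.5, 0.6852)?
Domain of dependence: [-5.71287252, -3.28712748]. Signals travel at speed 1.7701, so data within |x - -4.5| ≤ 1.7701·0.6852 = 1.21287252 can reach the point.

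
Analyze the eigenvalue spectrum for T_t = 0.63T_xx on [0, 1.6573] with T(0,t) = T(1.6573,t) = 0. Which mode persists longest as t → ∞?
Eigenvalues: λₙ = 0.63n²π²/1.6573².
First three modes:
  n=1: λ₁ = 0.63π²/1.6573² ≈ 2.264
  n=2: λ₂ = 2.52π²/1.6573² ≈ 9.055 (4× faster decay)
  n=3: λ₃ = 5.67π²/1.6573² ≈ 20.374 (9× faster decay)
As t → ∞, higher modes decay exponentially faster. The n=1 mode dominates: T ~ c₁ sin(πx/1.6573) e^{-λ₁t}.
Decay rate: λ₁ = 0.63π²/1.6573² ≈ 2.264.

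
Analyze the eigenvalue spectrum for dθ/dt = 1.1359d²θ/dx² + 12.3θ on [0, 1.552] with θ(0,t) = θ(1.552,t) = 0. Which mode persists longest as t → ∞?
Eigenvalues: λₙ = 1.1359n²π²/1.552² - 12.3.
First three modes:
  n=1: λ₁ = 1.1359π²/1.552² - 12.3 ≈ -7.646
  n=2: λ₂ = 4.5436π²/1.552² - 12.3 ≈ 6.317
  n=3: λ₃ = 10.2231π²/1.552² - 12.3 ≈ 29.589
Since 1.1359π²/1.552² ≈ 4.654 < 12.3, λ₁ < 0.
The n=1 mode grows fastest (−λₙ is largest for n=1) → dominates.
Asymptotic: θ ~ c₁ sin(πx/1.552) e^{7.646t} (exponential growth at rate −λ₁ ≈ 7.646).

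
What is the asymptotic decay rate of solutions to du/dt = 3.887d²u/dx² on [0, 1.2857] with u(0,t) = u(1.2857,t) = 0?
Eigenvalues: λₙ = 3.887n²π²/1.2857².
First three modes:
  n=1: λ₁ = 3.887π²/1.2857² ≈ 23.208
  n=2: λ₂ = 15.548π²/1.2857² ≈ 92.831 (4× faster decay)
  n=3: λ₃ = 34.983π²/1.2857² ≈ 208.871 (9× faster decay)
As t → ∞, higher modes decay exponentially faster. The n=1 mode dominates: u ~ c₁ sin(πx/1.2857) e^{-λ₁t}.
Decay rate: λ₁ = 3.887π²/1.2857² ≈ 23.208.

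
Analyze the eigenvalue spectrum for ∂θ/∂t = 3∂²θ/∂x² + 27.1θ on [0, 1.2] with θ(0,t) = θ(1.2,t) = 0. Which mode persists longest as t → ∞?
Eigenvalues: λₙ = 3n²π²/1.2² - 27.1.
First three modes:
  n=1: λ₁ = 3π²/1.2² - 27.1 ≈ -6.538
  n=2: λ₂ = 12π²/1.2² - 27.1 ≈ 55.147
  n=3: λ₃ = 27π²/1.2² - 27.1 ≈ 157.955
Since 3π²/1.2² ≈ 20.562 < 27.1, λ₁ < 0.
The n=1 mode grows fastest (−λₙ is largest for n=1) → dominates.
Asymptotic: θ ~ c₁ sin(πx/1.2) e^{6.538t} (exponential growth at rate −λ₁ ≈ 6.538).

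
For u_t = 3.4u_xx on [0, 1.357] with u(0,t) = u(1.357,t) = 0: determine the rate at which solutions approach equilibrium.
Eigenvalues: λₙ = 3.4n²π²/1.357².
First three modes:
  n=1: λ₁ = 3.4π²/1.357² ≈ 18.223
  n=2: λ₂ = 13.6π²/1.357² ≈ 72.892 (4× faster decay)
  n=3: λ₃ = 30.6π²/1.357² ≈ 164.007 (9× faster decay)
As t → ∞, higher modes decay exponentially faster. The n=1 mode dominates: u ~ c₁ sin(πx/1.357) e^{-λ₁t}.
Decay rate: λ₁ = 3.4π²/1.357² ≈ 18.223.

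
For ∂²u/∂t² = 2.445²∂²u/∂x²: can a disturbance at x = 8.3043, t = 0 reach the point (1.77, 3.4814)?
Yes. The domain of dependence is [-6.742023, 10.282023], and 8.3043 ∈ [-6.742023, 10.282023].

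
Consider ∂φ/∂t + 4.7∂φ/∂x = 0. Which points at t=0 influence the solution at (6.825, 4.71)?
A single point: x = -15.312. The characteristic through (6.825, 4.71) is x - 4.7t = const, so x = 6.825 - 4.7·4.71 = -15.312.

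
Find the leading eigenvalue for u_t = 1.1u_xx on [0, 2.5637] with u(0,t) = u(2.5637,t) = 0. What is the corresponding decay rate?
Eigenvalues: λₙ = 1.1n²π²/2.5637².
First three modes:
  n=1: λ₁ = 1.1π²/2.5637² ≈ 1.652
  n=2: λ₂ = 4.4π²/2.5637² ≈ 6.607 (4× faster decay)
  n=3: λ₃ = 9.9π²/2.5637² ≈ 14.866 (9× faster decay)
As t → ∞, higher modes decay exponentially faster. The n=1 mode dominates: u ~ c₁ sin(πx/2.5637) e^{-λ₁t}.
Decay rate: λ₁ = 1.1π²/2.5637² ≈ 1.652.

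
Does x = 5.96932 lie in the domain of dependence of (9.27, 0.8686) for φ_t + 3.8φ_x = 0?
Yes. The characteristic through (9.27, 0.8686) passes through x = 5.96932.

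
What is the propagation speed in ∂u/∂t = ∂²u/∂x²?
Infinite. The heat equation is parabolic, not hyperbolic, so disturbances propagate instantly.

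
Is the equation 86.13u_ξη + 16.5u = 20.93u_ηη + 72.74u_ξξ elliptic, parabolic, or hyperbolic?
Rewriting in standard form: -72.74u_ξξ + 86.13u_ξη - 20.93u_ηη + 16.5u = 0. Computing B² - 4AC with A = -72.74, B = 86.13, C = -20.93: discriminant = 1328.5841 (positive). Answer: hyperbolic.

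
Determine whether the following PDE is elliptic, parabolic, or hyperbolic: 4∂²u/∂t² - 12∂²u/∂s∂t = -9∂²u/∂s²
Rewriting in standard form: 9∂²u/∂s² - 12∂²u/∂s∂t + 4∂²u/∂t² = 0. Coefficients: A = 9, B = -12, C = 4. B² - 4AC = 0, which is zero, so the equation is parabolic.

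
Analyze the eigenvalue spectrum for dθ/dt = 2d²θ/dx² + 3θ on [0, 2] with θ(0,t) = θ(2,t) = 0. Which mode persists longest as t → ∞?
Eigenvalues: λₙ = 2n²π²/2² - 3.
First three modes:
  n=1: λ₁ = 2π²/2² - 3 ≈ 1.935
  n=2: λ₂ = 8π²/2² - 3 ≈ 16.739
  n=3: λ₃ = 18π²/2² - 3 ≈ 41.413
Since 2π²/2² ≈ 4.935 > 3, all λₙ > 0.
The n=1 mode decays slowest → dominates as t → ∞.
Asymptotic: θ ~ c₁ sin(πx/2) e^{-λ₁t} with decay rate λ₁ ≈ 1.935.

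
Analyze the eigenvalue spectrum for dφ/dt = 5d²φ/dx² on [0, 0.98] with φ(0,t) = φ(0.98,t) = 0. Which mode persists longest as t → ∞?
Eigenvalues: λₙ = 5n²π²/0.98².
First three modes:
  n=1: λ₁ = 5π²/0.98² ≈ 51.383
  n=2: λ₂ = 20π²/0.98² ≈ 205.531 (4× faster decay)
  n=3: λ₃ = 45π²/0.98² ≈ 462.445 (9× faster decay)
As t → ∞, higher modes decay exponentially faster. The n=1 mode dominates: φ ~ c₁ sin(πx/0.98) e^{-λ₁t}.
Decay rate: λ₁ = 5π²/0.98² ≈ 51.383.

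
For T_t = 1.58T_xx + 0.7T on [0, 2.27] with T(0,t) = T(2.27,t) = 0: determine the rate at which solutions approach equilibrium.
Eigenvalues: λₙ = 1.58n²π²/2.27² - 0.7.
First three modes:
  n=1: λ₁ = 1.58π²/2.27² - 0.7 ≈ 2.326
  n=2: λ₂ = 6.32π²/2.27² - 0.7 ≈ 11.405
  n=3: λ₃ = 14.22π²/2.27² - 0.7 ≈ 26.536
Since 1.58π²/2.27² ≈ 3.026 > 0.7, all λₙ > 0.
The n=1 mode decays slowest → dominates as t → ∞.
Asymptotic: T ~ c₁ sin(πx/2.27) e^{-λ₁t} with decay rate λ₁ ≈ 2.326.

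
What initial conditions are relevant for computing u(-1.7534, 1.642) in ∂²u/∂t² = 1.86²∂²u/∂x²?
Domain of dependence: [-4.80752, 1.30072]. Signals travel at speed 1.86, so data within |x - -1.7534| ≤ 1.86·1.642 = 3.05412 can reach the point.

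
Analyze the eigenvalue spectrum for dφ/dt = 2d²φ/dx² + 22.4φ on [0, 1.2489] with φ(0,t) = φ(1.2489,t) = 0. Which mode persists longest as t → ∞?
Eigenvalues: λₙ = 2n²π²/1.2489² - 22.4.
First three modes:
  n=1: λ₁ = 2π²/1.2489² - 22.4 ≈ -9.745
  n=2: λ₂ = 8π²/1.2489² - 22.4 ≈ 28.221
  n=3: λ₃ = 18π²/1.2489² - 22.4 ≈ 91.498
Since 2π²/1.2489² ≈ 12.655 < 22.4, λ₁ < 0.
The n=1 mode grows fastest (−λₙ is largest for n=1) → dominates.
Asymptotic: φ ~ c₁ sin(πx/1.2489) e^{9.745t} (exponential growth at rate −λ₁ ≈ 9.745).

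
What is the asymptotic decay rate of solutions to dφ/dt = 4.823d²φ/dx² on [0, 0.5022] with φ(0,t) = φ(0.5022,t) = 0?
Eigenvalues: λₙ = 4.823n²π²/0.5022².
First three modes:
  n=1: λ₁ = 4.823π²/0.5022² ≈ 188.74
  n=2: λ₂ = 19.292π²/0.5022² ≈ 754.959 (4× faster decay)
  n=3: λ₃ = 43.407π²/0.5022² ≈ 1698.659 (9× faster decay)
As t → ∞, higher modes decay exponentially faster. The n=1 mode dominates: φ ~ c₁ sin(πx/0.5022) e^{-λ₁t}.
Decay rate: λ₁ = 4.823π²/0.5022² ≈ 188.74.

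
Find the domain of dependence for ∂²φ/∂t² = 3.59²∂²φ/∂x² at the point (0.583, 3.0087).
Domain of dependence: [-10.218233, 11.384233]. Signals travel at speed 3.59, so data within |x - 0.583| ≤ 3.59·3.0087 = 10.801233 can reach the point.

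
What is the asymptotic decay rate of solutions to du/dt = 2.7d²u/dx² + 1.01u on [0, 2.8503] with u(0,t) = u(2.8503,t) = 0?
Eigenvalues: λₙ = 2.7n²π²/2.8503² - 1.01.
First three modes:
  n=1: λ₁ = 2.7π²/2.8503² - 1.01 ≈ 2.27
  n=2: λ₂ = 10.8π²/2.8503² - 1.01 ≈ 12.11
  n=3: λ₃ = 24.3π²/2.8503² - 1.01 ≈ 28.511
Since 2.7π²/2.8503² ≈ 3.28 > 1.01, all λₙ > 0.
The n=1 mode decays slowest → dominates as t → ∞.
Asymptotic: u ~ c₁ sin(πx/2.8503) e^{-λ₁t} with decay rate λ₁ ≈ 2.27.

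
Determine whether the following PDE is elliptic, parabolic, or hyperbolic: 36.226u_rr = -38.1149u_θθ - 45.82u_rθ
Rewriting in standard form: 36.226u_rr + 45.82u_rθ + 38.1149u_θθ = 0. Coefficients: A = 36.226, B = 45.82, C = 38.1149. B² - 4AC = -3423.5290696, which is negative, so the equation is elliptic.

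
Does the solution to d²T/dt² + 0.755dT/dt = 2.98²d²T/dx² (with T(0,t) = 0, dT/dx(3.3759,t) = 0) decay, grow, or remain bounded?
T → 0. Damping (γ=0.755) dissipates energy; oscillations decay exponentially.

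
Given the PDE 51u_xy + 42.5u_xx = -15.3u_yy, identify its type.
Rewriting in standard form: 42.5u_xx + 51u_xy + 15.3u_yy = 0. The second-order coefficients are A = 42.5, B = 51, C = 15.3. Since B² - 4AC = 0 = 0, this is a parabolic PDE.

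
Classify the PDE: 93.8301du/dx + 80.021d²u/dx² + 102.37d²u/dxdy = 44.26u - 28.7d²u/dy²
Rewriting in standard form: 80.021d²u/dx² + 102.37d²u/dxdy + 28.7d²u/dy² + 93.8301du/dx - 44.26u = 0. A = 80.021, B = 102.37, C = 28.7. Discriminant B² - 4AC = 1293.2061. Since 1293.2061 > 0, hyperbolic.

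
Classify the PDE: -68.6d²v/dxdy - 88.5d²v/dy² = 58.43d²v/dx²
Rewriting in standard form: -58.43d²v/dx² - 68.6d²v/dxdy - 88.5d²v/dy² = 0. A = -58.43, B = -68.6, C = -88.5. Discriminant B² - 4AC = -15978.26. Since -15978.26 < 0, elliptic.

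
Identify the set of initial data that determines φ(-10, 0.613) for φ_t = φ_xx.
The entire real line. The heat equation has infinite propagation speed: any initial disturbance instantly affects all points (though exponentially small far away).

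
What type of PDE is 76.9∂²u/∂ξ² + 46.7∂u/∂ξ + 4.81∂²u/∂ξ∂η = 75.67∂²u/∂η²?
Rewriting in standard form: 76.9∂²u/∂ξ² + 4.81∂²u/∂ξ∂η - 75.67∂²u/∂η² + 46.7∂u/∂ξ = 0. With A = 76.9, B = 4.81, C = -75.67, the discriminant is 23299.2281. This is a hyperbolic PDE.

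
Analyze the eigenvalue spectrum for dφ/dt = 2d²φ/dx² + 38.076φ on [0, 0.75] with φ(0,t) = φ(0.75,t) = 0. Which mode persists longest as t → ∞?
Eigenvalues: λₙ = 2n²π²/0.75² - 38.076.
First three modes:
  n=1: λ₁ = 2π²/0.75² - 38.076 ≈ -2.984
  n=2: λ₂ = 8π²/0.75² - 38.076 ≈ 102.292
  n=3: λ₃ = 18π²/0.75² - 38.076 ≈ 277.751
Since 2π²/0.75² ≈ 35.092 < 38.076, λ₁ < 0.
The n=1 mode grows fastest (−λₙ is largest for n=1) → dominates.
Asymptotic: φ ~ c₁ sin(πx/0.75) e^{2.984t} (exponential growth at rate −λ₁ ≈ 2.984).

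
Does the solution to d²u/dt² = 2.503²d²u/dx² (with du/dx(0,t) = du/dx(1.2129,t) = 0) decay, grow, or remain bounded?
u oscillates about a mean that drifts linearly in t (generically unbounded; no decay). There is no damping, so the nonconstant modes persist as standing waves (energy conserved, no decay). But with Neumann conditions at both ends the constant mode has eigenvalue 0: the spatial mean M(t) of u satisfies M'' = 0, so M(t) = M(0) + M'(0)·t. Unless the initial velocity has zero mean (∫u_t(x,0)dx = 0), the solution grows linearly in t (unbounded, though not exponentially); if it does have zero mean, the solution stays bounded and simply oscillates.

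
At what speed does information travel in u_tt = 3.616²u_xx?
Speed = 3.616. Information travels along characteristics x = x₀ ± 3.616t.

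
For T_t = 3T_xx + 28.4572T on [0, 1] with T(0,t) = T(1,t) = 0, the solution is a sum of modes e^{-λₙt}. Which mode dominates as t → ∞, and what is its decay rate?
Eigenvalues: λₙ = 3n²π²/1² - 28.4572.
First three modes:
  n=1: λ₁ = 3π² - 28.4572 ≈ 1.152
  n=2: λ₂ = 12π² - 28.4572 ≈ 89.978
  n=3: λ₃ = 27π² - 28.4572 ≈ 238.022
Since 3π² ≈ 29.609 > 28.4572, all λₙ > 0.
The n=1 mode decays slowest → dominates as t → ∞.
Asymptotic: T ~ c₁ sin(πx/1) e^{-λ₁t} with decay rate λ₁ ≈ 1.152.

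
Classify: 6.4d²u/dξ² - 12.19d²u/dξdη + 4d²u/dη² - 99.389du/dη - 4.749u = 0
Hyperbolic (discriminant = 46.1961).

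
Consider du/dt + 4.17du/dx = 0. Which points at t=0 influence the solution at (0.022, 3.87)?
A single point: x = -16.1159. The characteristic through (0.022, 3.87) is x - 4.17t = const, so x = 0.022 - 4.17·3.87 = -16.1159.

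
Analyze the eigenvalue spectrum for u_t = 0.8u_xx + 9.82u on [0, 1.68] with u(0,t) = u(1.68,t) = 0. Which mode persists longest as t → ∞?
Eigenvalues: λₙ = 0.8n²π²/1.68² - 9.82.
First three modes:
  n=1: λ₁ = 0.8π²/1.68² - 9.82 ≈ -7.022
  n=2: λ₂ = 3.2π²/1.68² - 9.82 ≈ 1.37
  n=3: λ₃ = 7.2π²/1.68² - 9.82 ≈ 15.358
Since 0.8π²/1.68² ≈ 2.798 < 9.82, λ₁ < 0.
The n=1 mode grows fastest (−λₙ is largest for n=1) → dominates.
Asymptotic: u ~ c₁ sin(πx/1.68) e^{7.022t} (exponential growth at rate −λ₁ ≈ 7.022).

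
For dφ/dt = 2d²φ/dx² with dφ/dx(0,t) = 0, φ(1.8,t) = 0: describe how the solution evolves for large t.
φ → 0. Heat escapes through the Dirichlet boundary.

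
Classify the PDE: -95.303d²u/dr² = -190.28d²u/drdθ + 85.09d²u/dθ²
Rewriting in standard form: -95.303d²u/dr² + 190.28d²u/drdθ - 85.09d²u/dθ² = 0. A = -95.303, B = 190.28, C = -85.09. Discriminant B² - 4AC = 3769.14932. Since 3769.14932 > 0, hyperbolic.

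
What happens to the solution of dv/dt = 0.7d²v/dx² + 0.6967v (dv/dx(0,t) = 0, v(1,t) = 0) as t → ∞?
v → 0. Diffusion dominates reaction (r=0.6967 < κπ²/(4L²)≈1.73); solution decays.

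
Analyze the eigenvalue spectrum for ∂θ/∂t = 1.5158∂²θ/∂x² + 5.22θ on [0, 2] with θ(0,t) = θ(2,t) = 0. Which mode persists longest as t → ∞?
Eigenvalues: λₙ = 1.5158n²π²/2² - 5.22.
First three modes:
  n=1: λ₁ = 1.5158π²/2² - 5.22 ≈ -1.48
  n=2: λ₂ = 6.0632π²/2² - 5.22 ≈ 9.74
  n=3: λ₃ = 13.6422π²/2² - 5.22 ≈ 28.441
Since 1.5158π²/2² ≈ 3.74 < 5.22, λ₁ < 0.
The n=1 mode grows fastest (−λₙ is largest for n=1) → dominates.
Asymptotic: θ ~ c₁ sin(πx/2) e^{1.48t} (exponential growth at rate −λ₁ ≈ 1.48).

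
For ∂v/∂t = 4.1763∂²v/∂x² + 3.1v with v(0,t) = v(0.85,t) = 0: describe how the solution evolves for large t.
v → 0. Diffusion dominates reaction (r=3.1 < κπ²/L²≈57.05); solution decays.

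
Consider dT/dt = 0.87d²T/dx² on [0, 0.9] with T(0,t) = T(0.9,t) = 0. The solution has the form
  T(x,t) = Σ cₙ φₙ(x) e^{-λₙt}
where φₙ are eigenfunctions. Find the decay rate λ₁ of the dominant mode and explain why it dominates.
Eigenvalues: λₙ = 0.87n²π²/0.9².
First three modes:
  n=1: λ₁ = 0.87π²/0.9² ≈ 10.601
  n=2: λ₂ = 3.48π²/0.9² ≈ 42.403 (4× faster decay)
  n=3: λ₃ = 7.83π²/0.9² ≈ 95.406 (9× faster decay)
As t → ∞, higher modes decay exponentially faster. The n=1 mode dominates: T ~ c₁ sin(πx/0.9) e^{-λ₁t}.
Decay rate: λ₁ = 0.87π²/0.9² ≈ 10.601.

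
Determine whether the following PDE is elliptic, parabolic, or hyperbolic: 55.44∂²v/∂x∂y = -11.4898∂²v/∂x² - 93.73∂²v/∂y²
Rewriting in standard form: 11.4898∂²v/∂x² + 55.44∂²v/∂x∂y + 93.73∂²v/∂y² = 0. Coefficients: A = 11.4898, B = 55.44, C = 93.73. B² - 4AC = -1234.162216, which is negative, so the equation is elliptic.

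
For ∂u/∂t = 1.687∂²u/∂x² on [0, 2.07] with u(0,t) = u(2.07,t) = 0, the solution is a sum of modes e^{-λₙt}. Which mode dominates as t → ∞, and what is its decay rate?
Eigenvalues: λₙ = 1.687n²π²/2.07².
First three modes:
  n=1: λ₁ = 1.687π²/2.07² ≈ 3.886
  n=2: λ₂ = 6.748π²/2.07² ≈ 15.543 (4× faster decay)
  n=3: λ₃ = 15.183π²/2.07² ≈ 34.972 (9× faster decay)
As t → ∞, higher modes decay exponentially faster. The n=1 mode dominates: u ~ c₁ sin(πx/2.07) e^{-λ₁t}.
Decay rate: λ₁ = 1.687π²/2.07² ≈ 3.886.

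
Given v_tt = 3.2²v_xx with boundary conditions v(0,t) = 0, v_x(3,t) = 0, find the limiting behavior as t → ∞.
v oscillates (no decay). Energy is conserved; the solution oscillates indefinitely as standing waves.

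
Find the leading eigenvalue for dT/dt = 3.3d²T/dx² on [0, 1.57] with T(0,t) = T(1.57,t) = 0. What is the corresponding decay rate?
Eigenvalues: λₙ = 3.3n²π²/1.57².
First three modes:
  n=1: λ₁ = 3.3π²/1.57² ≈ 13.213
  n=2: λ₂ = 13.2π²/1.57² ≈ 52.854 (4× faster decay)
  n=3: λ₃ = 29.7π²/1.57² ≈ 118.921 (9× faster decay)
As t → ∞, higher modes decay exponentially faster. The n=1 mode dominates: T ~ c₁ sin(πx/1.57) e^{-λ₁t}.
Decay rate: λ₁ = 3.3π²/1.57² ≈ 13.213.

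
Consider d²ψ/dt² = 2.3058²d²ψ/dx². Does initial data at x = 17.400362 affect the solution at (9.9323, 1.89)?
No. The domain of dependence is [5.574338, 14.290262], and 17.400362 is outside this interval.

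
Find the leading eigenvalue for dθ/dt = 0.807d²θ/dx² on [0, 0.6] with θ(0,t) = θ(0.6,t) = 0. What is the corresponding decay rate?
Eigenvalues: λₙ = 0.807n²π²/0.6².
First three modes:
  n=1: λ₁ = 0.807π²/0.6² ≈ 22.124
  n=2: λ₂ = 3.228π²/0.6² ≈ 88.497 (4× faster decay)
  n=3: λ₃ = 7.263π²/0.6² ≈ 199.119 (9× faster decay)
As t → ∞, higher modes decay exponentially faster. The n=1 mode dominates: θ ~ c₁ sin(πx/0.6) e^{-λ₁t}.
Decay rate: λ₁ = 0.807π²/0.6² ≈ 22.124.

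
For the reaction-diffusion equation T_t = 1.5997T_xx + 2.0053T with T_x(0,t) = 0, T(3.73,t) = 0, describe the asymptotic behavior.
T grows unboundedly. Reaction dominates diffusion (r=2.0053 > κπ²/(4L²)≈0.28); solution grows exponentially.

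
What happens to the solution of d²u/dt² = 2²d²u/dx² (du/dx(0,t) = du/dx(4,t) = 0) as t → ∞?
u oscillates about a mean that drifts linearly in t (generically unbounded; no decay). There is no damping, so the nonconstant modes persist as standing waves (energy conserved, no decay). But with Neumann conditions at both ends the constant mode has eigenvalue 0: the spatial mean M(t) of u satisfies M'' = 0, so M(t) = M(0) + M'(0)·t. Unless the initial velocity has zero mean (∫u_t(x,0)dx = 0), the solution grows linearly in t (unbounded, though not exponentially); if it does have zero mean, the solution stays bounded and simply oscillates.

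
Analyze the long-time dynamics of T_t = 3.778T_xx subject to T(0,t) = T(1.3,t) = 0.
Long-time behavior: T → 0. Heat diffuses out through both boundaries.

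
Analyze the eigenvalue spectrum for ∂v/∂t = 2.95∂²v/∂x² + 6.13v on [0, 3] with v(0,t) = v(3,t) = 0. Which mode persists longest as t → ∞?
Eigenvalues: λₙ = 2.95n²π²/3² - 6.13.
First three modes:
  n=1: λ₁ = 2.95π²/3² - 6.13 ≈ -2.895
  n=2: λ₂ = 11.8π²/3² - 6.13 ≈ 6.81
  n=3: λ₃ = 26.55π²/3² - 6.13 ≈ 22.985
Since 2.95π²/3² ≈ 3.235 < 6.13, λ₁ < 0.
The n=1 mode grows fastest (−λₙ is largest for n=1) → dominates.
Asymptotic: v ~ c₁ sin(πx/3) e^{2.895t} (exponential growth at rate −λ₁ ≈ 2.895).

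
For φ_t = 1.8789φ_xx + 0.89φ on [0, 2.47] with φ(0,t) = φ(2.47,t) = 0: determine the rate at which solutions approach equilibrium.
Eigenvalues: λₙ = 1.8789n²π²/2.47² - 0.89.
First three modes:
  n=1: λ₁ = 1.8789π²/2.47² - 0.89 ≈ 2.15
  n=2: λ₂ = 7.5156π²/2.47² - 0.89 ≈ 11.268
  n=3: λ₃ = 16.9101π²/2.47² - 0.89 ≈ 26.466
Since 1.8789π²/2.47² ≈ 3.04 > 0.89, all λₙ > 0.
The n=1 mode decays slowest → dominates as t → ∞.
Asymptotic: φ ~ c₁ sin(πx/2.47) e^{-λ₁t} with decay rate λ₁ ≈ 2.15.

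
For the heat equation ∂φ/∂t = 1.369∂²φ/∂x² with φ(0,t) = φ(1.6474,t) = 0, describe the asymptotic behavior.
φ → 0. Heat diffuses out through both boundaries.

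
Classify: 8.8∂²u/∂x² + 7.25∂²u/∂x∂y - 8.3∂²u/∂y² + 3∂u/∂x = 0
Hyperbolic (discriminant = 344.7225).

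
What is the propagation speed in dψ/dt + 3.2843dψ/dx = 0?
Speed = 3.2843. Information travels along x - 3.2843t = const (rightward).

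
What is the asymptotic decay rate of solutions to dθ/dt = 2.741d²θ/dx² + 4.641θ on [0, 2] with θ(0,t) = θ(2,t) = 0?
Eigenvalues: λₙ = 2.741n²π²/2² - 4.641.
First three modes:
  n=1: λ₁ = 2.741π²/2² - 4.641 ≈ 2.122
  n=2: λ₂ = 10.964π²/2² - 4.641 ≈ 22.412
  n=3: λ₃ = 24.669π²/2² - 4.641 ≈ 56.227
Since 2.741π²/2² ≈ 6.763 > 4.641, all λₙ > 0.
The n=1 mode decays slowest → dominates as t → ∞.
Asymptotic: θ ~ c₁ sin(πx/2) e^{-λ₁t} with decay rate λ₁ ≈ 2.122.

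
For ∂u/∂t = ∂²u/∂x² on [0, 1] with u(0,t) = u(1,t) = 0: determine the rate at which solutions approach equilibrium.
Eigenvalues: λₙ = n²π².
First three modes:
  n=1: λ₁ = π² ≈ 9.87
  n=2: λ₂ = 4π² ≈ 39.478 (4× faster decay)
  n=3: λ₃ = 9π² ≈ 88.826 (9× faster decay)
As t → ∞, higher modes decay exponentially faster. The n=1 mode dominates: u ~ c₁ sin(πx) e^{-λ₁t}.
Decay rate: λ₁ = π² ≈ 9.87.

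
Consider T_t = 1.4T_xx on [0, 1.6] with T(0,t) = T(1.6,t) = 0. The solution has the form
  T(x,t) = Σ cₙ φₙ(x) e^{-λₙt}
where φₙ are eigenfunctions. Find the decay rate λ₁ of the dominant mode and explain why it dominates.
Eigenvalues: λₙ = 1.4n²π²/1.6².
First three modes:
  n=1: λ₁ = 1.4π²/1.6² ≈ 5.397
  n=2: λ₂ = 5.6π²/1.6² ≈ 21.59 (4× faster decay)
  n=3: λ₃ = 12.6π²/1.6² ≈ 48.577 (9× faster decay)
As t → ∞, higher modes decay exponentially faster. The n=1 mode dominates: T ~ c₁ sin(πx/1.6) e^{-λ₁t}.
Decay rate: λ₁ = 1.4π²/1.6² ≈ 5.397.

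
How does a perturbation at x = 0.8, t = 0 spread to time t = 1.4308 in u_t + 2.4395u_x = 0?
At x = 4.2904366. The characteristic carries data from (0.8, 0) to (4.2904366, 1.4308).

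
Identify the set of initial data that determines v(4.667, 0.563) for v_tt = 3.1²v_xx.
Domain of dependence: [2.9217, 6.4123]. Signals travel at speed 3.1, so data within |x - 4.667| ≤ 3.1·0.563 = 1.7453 can reach the point.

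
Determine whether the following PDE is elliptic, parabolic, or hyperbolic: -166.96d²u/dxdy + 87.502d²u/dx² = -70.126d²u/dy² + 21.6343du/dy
Rewriting in standard form: 87.502d²u/dx² - 166.96d²u/dxdy + 70.126d²u/dy² - 21.6343du/dy = 0. Coefficients: A = 87.502, B = -166.96, C = 70.126. B² - 4AC = 3330.980592, which is positive, so the equation is hyperbolic.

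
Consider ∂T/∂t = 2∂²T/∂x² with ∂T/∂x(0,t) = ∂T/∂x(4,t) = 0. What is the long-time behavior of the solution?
As t → ∞, T → constant (steady state). Heat is conserved (no flux at boundaries); solution approaches the spatial average.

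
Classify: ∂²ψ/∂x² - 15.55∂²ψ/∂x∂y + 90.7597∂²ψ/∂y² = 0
Elliptic (discriminant = -121.2363).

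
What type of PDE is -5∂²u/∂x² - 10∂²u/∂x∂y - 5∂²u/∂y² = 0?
With A = -5, B = -10, C = -5, the discriminant is 0. This is a parabolic PDE.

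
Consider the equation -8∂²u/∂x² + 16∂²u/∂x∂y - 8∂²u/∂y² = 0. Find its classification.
Parabolic. (A = -8, B = 16, C = -8 gives B² - 4AC = 0.)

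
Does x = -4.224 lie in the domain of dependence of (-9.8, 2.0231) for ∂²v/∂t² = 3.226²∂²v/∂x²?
Yes. The domain of dependence is [-16.3265206, -3.2734794], and -4.224 ∈ [-16.3265206, -3.2734794].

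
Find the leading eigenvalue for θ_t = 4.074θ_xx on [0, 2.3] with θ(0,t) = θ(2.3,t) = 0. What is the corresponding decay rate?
Eigenvalues: λₙ = 4.074n²π²/2.3².
First three modes:
  n=1: λ₁ = 4.074π²/2.3² ≈ 7.601
  n=2: λ₂ = 16.296π²/2.3² ≈ 30.404 (4× faster decay)
  n=3: λ₃ = 36.666π²/2.3² ≈ 68.408 (9× faster decay)
As t → ∞, higher modes decay exponentially faster. The n=1 mode dominates: θ ~ c₁ sin(πx/2.3) e^{-λ₁t}.
Decay rate: λ₁ = 4.074π²/2.3² ≈ 7.601.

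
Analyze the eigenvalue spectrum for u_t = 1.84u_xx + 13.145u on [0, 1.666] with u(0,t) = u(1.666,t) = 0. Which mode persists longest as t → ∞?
Eigenvalues: λₙ = 1.84n²π²/1.666² - 13.145.
First three modes:
  n=1: λ₁ = 1.84π²/1.666² - 13.145 ≈ -6.602
  n=2: λ₂ = 7.36π²/1.666² - 13.145 ≈ 13.026
  n=3: λ₃ = 16.56π²/1.666² - 13.145 ≈ 45.741
Since 1.84π²/1.666² ≈ 6.543 < 13.145, λ₁ < 0.
The n=1 mode grows fastest (−λₙ is largest for n=1) → dominates.
Asymptotic: u ~ c₁ sin(πx/1.666) e^{6.602t} (exponential growth at rate −λ₁ ≈ 6.602).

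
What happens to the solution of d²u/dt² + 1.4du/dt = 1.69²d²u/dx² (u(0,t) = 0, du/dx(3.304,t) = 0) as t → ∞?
u → 0. Damping (γ=1.4) dissipates energy; oscillations decay exponentially.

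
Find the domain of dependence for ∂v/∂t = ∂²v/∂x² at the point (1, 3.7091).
The entire real line. The heat equation has infinite propagation speed: any initial disturbance instantly affects all points (though exponentially small far away).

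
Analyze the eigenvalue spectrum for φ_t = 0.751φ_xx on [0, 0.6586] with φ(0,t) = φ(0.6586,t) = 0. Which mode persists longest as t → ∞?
Eigenvalues: λₙ = 0.751n²π²/0.6586².
First three modes:
  n=1: λ₁ = 0.751π²/0.6586² ≈ 17.088
  n=2: λ₂ = 3.004π²/0.6586² ≈ 68.353 (4× faster decay)
  n=3: λ₃ = 6.759π²/0.6586² ≈ 153.794 (9× faster decay)
As t → ∞, higher modes decay exponentially faster. The n=1 mode dominates: φ ~ c₁ sin(πx/0.6586) e^{-λ₁t}.
Decay rate: λ₁ = 0.751π²/0.6586² ≈ 17.088.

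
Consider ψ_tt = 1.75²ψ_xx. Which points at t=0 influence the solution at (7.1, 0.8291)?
Domain of dependence: [5.649075, 8.550925]. Signals travel at speed 1.75, so data within |x - 7.1| ≤ 1.75·0.8291 = 1.450925 can reach the point.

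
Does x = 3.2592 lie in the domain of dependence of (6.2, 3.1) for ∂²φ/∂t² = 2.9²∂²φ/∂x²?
Yes. The domain of dependence is [-2.79, 15.19], and 3.2592 ∈ [-2.79, 15.19].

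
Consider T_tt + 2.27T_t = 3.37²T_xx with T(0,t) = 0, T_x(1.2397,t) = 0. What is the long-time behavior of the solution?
As t → ∞, T → 0. Damping (γ=2.27) dissipates energy; oscillations decay exponentially.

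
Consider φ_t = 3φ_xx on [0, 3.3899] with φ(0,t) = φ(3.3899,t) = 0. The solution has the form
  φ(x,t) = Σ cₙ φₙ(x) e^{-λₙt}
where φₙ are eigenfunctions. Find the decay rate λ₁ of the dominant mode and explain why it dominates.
Eigenvalues: λₙ = 3n²π²/3.3899².
First three modes:
  n=1: λ₁ = 3π²/3.3899² ≈ 2.577
  n=2: λ₂ = 12π²/3.3899² ≈ 10.306 (4× faster decay)
  n=3: λ₃ = 27π²/3.3899² ≈ 23.189 (9× faster decay)
As t → ∞, higher modes decay exponentially faster. The n=1 mode dominates: φ ~ c₁ sin(πx/3.3899) e^{-λ₁t}.
Decay rate: λ₁ = 3π²/3.3899² ≈ 2.577.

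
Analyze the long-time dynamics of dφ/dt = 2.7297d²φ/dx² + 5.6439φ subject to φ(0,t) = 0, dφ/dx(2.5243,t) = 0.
Long-time behavior: φ grows unboundedly. Reaction dominates diffusion (r=5.6439 > κπ²/(4L²)≈1.06); solution grows exponentially.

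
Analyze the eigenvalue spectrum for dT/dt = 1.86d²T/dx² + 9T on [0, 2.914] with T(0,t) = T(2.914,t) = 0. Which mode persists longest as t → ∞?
Eigenvalues: λₙ = 1.86n²π²/2.914² - 9.
First three modes:
  n=1: λ₁ = 1.86π²/2.914² - 9 ≈ -6.838
  n=2: λ₂ = 7.44π²/2.914² - 9 ≈ -0.352
  n=3: λ₃ = 16.74π²/2.914² - 9 ≈ 10.457
Since 1.86π²/2.914² ≈ 2.162 < 9, λ₁ < 0.
The n=1 mode grows fastest (−λₙ is largest for n=1) → dominates.
Asymptotic: T ~ c₁ sin(πx/2.914) e^{6.838t} (exponential growth at rate −λ₁ ≈ 6.838).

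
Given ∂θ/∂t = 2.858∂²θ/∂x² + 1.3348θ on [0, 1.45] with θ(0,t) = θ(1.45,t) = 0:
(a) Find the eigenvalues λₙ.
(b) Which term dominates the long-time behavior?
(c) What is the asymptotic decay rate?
Eigenvalues: λₙ = 2.858n²π²/1.45² - 1.3348.
First three modes:
  n=1: λ₁ = 2.858π²/1.45² - 1.3348 ≈ 12.081
  n=2: λ₂ = 11.432π²/1.45² - 1.3348 ≈ 52.33
  n=3: λ₃ = 25.722π²/1.45² - 1.3348 ≈ 119.41
Since 2.858π²/1.45² ≈ 13.416 > 1.3348, all λₙ > 0.
The n=1 mode decays slowest → dominates as t → ∞.
Asymptotic: θ ~ c₁ sin(πx/1.45) e^{-λ₁t} with decay rate λ₁ ≈ 12.081.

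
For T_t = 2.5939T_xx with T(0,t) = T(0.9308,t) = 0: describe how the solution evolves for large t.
T → 0. Heat diffuses out through both boundaries.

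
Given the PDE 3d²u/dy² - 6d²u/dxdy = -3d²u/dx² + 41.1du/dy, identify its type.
Rewriting in standard form: 3d²u/dx² - 6d²u/dxdy + 3d²u/dy² - 41.1du/dy = 0. The second-order coefficients are A = 3, B = -6, C = 3. Since B² - 4AC = 0 = 0, this is a parabolic PDE.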